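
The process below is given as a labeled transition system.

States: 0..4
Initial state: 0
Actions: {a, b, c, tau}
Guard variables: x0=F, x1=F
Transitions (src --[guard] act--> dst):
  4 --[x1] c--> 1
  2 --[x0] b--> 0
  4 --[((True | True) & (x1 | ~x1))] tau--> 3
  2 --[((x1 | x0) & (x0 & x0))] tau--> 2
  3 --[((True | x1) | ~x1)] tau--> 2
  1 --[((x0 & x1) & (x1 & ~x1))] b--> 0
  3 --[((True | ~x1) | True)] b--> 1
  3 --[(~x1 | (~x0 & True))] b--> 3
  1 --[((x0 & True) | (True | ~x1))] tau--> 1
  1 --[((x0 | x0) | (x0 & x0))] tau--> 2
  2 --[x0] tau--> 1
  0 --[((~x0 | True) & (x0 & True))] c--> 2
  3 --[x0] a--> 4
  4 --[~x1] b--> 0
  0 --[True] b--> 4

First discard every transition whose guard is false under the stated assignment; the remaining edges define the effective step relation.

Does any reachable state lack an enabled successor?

Answer: DEADLOCK at state 2

Working:
Reachable = {0,1,2,3,4}
  0: b→4  [1 exit(s)]
  1: tau→1  [1 exit(s)]
  2: ∅  [STUCK]
  3: b→1  b→3  tau→2  [3 exit(s)]
  4: b→0  tau→3  [2 exit(s)]
Path to 2: b·tau·tau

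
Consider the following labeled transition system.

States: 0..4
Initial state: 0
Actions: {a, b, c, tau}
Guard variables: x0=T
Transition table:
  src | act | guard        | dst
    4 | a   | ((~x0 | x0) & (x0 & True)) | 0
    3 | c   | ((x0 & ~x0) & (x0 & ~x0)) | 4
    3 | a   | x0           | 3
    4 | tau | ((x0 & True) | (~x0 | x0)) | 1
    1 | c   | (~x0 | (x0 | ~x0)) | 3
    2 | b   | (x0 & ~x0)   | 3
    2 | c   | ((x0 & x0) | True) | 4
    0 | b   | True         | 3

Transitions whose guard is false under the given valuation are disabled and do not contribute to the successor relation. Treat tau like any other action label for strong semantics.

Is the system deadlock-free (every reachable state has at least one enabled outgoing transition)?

Reach set: {0,3}
  0: b→3  [1 out]
  3: a→3  [1 out]

Answer: DEADLOCK-FREE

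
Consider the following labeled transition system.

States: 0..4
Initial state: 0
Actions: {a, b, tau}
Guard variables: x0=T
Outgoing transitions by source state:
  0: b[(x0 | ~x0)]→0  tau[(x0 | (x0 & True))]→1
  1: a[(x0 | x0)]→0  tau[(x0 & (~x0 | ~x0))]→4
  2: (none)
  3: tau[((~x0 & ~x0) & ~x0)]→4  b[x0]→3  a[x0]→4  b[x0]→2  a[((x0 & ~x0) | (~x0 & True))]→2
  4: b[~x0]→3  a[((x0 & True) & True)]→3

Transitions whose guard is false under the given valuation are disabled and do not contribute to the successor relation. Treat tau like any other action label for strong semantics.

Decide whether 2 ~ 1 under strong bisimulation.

Answer: NOT BISIMILAR

Trace:
Compute ~ classes (split until stable):
  P[0] = {{0,1,2,3,4}}
  P[1] = {{0},{1,4},{2},{3}}
  P[2] = {{0},{1},{2},{3},{4}}
5 equivalence class(es) (converged in 3)
[2]={2}  [1]={1}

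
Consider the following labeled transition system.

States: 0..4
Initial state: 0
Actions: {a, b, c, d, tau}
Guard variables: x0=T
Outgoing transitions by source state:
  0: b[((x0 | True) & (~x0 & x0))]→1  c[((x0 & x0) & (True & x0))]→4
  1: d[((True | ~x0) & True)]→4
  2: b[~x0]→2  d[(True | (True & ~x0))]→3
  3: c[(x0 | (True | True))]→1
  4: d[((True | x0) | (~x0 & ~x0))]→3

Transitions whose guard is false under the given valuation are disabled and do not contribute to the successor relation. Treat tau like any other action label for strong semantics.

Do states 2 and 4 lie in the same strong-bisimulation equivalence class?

Answer: BISIMILAR

Working:
Refine partition for ~:
  π0 = {{0,1,2,3,4}}
  π1 = {{0,3},{1,2,4}}
  π2 = {{0,3},{1},{2,4}}
  π3 = {{0},{1},{2,4},{3}}
stable after 4 split(s): 4 block(s)
class of 2: {2,4}; class of 4: {2,4}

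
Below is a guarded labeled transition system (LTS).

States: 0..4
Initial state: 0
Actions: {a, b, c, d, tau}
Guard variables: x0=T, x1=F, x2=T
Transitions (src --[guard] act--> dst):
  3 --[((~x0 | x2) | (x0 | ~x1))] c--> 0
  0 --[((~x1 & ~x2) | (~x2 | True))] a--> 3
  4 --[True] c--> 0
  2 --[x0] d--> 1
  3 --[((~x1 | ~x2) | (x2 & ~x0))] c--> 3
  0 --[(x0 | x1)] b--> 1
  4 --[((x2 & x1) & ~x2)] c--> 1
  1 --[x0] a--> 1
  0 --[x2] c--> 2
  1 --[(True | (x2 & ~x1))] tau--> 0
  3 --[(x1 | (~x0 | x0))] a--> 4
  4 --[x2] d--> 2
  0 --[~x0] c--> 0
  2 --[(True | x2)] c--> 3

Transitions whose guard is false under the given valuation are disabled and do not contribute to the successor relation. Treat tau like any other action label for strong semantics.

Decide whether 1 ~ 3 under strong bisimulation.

Bisimulation quotient by refinement:
  P[0] = {{0,1,2,3,4}}
  P[1] = {{0},{1},{2,4},{3}}
  P[2] = {{0},{1},{2},{3},{4}}
5 equivalence class(es) (converged in 3)
1∈{1}, 3∈{3}

Answer: NOT BISIMILAR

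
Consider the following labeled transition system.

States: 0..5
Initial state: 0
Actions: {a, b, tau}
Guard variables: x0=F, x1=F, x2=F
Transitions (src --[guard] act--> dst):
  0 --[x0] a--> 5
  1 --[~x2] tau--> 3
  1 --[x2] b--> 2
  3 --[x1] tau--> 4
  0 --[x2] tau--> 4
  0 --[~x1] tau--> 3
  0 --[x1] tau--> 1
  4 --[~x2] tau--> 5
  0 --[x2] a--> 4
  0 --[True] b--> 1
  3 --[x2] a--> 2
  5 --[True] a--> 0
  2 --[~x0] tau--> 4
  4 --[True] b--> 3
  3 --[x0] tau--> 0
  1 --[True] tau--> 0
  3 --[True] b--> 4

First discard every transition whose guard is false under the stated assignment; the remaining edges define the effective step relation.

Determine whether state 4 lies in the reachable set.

After dropping false guards: 9 live edges.
Layer 0: {0}
Layer 1: {1,3}  cumulative {0,1,3}
Layer 2: {4}  cumulative {0,1,3,4}
Layer 3: {5}  cumulative {0,1,3,4,5}
R = {0,1,3,4,5}
trace reaching 4: tau·b

Answer: REACHABLE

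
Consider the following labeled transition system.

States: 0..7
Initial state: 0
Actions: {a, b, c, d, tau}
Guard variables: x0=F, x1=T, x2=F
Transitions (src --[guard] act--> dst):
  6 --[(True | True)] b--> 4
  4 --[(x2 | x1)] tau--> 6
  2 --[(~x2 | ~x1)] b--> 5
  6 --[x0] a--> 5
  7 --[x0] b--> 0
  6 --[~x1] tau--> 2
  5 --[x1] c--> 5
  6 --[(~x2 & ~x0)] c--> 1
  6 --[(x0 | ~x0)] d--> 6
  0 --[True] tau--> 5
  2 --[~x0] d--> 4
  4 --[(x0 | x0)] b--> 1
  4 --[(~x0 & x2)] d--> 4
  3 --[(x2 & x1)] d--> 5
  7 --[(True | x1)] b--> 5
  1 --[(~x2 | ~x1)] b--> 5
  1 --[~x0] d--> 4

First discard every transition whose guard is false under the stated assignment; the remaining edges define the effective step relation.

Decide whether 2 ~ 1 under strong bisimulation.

Answer: BISIMILAR

Trace:
Compute ~ classes (split until stable):
  P[0] = {{0,1,2,3,4,5,6,7}}
  P[1] = {{0,4},{1,2},{3},{5},{6},{7}}
  P[2] = {{0},{1,2},{3},{4},{5},{6},{7}}
7 equivalence class(es) (converged in 3)
[2]={1,2}  [1]={1,2}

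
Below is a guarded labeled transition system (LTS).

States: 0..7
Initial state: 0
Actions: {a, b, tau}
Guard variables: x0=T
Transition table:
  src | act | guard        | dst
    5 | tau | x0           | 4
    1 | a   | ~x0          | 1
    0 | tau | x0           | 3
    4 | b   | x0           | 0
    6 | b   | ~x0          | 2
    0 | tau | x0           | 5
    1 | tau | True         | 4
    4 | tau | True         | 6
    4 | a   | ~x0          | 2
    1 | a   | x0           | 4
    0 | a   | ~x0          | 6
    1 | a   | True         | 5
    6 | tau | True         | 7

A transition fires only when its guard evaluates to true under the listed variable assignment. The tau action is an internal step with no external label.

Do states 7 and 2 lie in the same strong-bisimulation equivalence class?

Answer: BISIMILAR

Working:
Compute ~ classes (split until stable):
  round 0: {{0,1,2,3,4,5,6,7}}
  round 1: {{0,5,6},{1},{2,3,7},{4}}
  round 2: {{0},{1},{2,3,7},{4},{5},{6}}
Fixed point at round 3; 6 class(es).
7∈{2,3,7}, 2∈{2,3,7}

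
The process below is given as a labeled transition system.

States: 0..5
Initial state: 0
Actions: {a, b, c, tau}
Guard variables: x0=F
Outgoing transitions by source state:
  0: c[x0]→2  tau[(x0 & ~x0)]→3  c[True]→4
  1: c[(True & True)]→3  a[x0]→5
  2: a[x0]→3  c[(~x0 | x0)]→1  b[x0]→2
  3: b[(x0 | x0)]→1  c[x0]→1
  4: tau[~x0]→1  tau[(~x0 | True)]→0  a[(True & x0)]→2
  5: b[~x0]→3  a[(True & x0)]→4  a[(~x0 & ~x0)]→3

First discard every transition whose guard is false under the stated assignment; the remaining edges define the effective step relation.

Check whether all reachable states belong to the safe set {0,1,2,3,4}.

Answer: INVARIANT HOLDS

Analysis:
Safe = {0,1,2,3,4}
Reachable = {0,1,3,4}
  0: safe
  1: safe
  3: safe
  4: safe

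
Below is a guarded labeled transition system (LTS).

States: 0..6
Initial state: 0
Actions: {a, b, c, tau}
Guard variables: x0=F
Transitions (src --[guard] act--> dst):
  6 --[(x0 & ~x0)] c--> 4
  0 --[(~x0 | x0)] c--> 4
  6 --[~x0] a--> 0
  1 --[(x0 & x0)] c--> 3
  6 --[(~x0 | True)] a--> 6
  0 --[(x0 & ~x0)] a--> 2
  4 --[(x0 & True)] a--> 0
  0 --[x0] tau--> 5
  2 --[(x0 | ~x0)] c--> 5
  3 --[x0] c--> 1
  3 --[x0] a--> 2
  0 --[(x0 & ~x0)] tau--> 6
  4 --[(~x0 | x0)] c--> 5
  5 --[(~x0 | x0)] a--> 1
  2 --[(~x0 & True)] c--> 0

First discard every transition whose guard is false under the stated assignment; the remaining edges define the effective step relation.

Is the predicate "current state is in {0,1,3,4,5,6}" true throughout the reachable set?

Allowed set {0,1,3,4,5,6}
Reachable = {0,1,4,5}
  0: ✓
  1: ✓
  4: ✓
  5: ✓

Answer: INVARIANT HOLDS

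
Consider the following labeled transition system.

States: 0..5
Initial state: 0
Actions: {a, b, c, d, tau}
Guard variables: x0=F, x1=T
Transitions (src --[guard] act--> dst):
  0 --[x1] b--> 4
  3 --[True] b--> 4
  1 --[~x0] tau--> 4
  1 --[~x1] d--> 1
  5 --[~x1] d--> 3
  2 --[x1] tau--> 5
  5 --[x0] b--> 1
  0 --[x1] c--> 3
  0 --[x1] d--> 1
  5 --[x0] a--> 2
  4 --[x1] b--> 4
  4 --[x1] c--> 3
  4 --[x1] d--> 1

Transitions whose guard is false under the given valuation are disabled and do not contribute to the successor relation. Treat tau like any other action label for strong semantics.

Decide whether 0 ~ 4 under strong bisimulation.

Answer: BISIMILAR

Working:
Refine partition for ~:
  round 0: {{0,1,2,3,4,5}}
  round 1: {{0,4},{1,2},{3},{5}}
  round 2: {{0,4},{1},{2},{3},{5}}
5 equivalence class(es) (converged in 3)
0∈{0,4}, 4∈{0,4}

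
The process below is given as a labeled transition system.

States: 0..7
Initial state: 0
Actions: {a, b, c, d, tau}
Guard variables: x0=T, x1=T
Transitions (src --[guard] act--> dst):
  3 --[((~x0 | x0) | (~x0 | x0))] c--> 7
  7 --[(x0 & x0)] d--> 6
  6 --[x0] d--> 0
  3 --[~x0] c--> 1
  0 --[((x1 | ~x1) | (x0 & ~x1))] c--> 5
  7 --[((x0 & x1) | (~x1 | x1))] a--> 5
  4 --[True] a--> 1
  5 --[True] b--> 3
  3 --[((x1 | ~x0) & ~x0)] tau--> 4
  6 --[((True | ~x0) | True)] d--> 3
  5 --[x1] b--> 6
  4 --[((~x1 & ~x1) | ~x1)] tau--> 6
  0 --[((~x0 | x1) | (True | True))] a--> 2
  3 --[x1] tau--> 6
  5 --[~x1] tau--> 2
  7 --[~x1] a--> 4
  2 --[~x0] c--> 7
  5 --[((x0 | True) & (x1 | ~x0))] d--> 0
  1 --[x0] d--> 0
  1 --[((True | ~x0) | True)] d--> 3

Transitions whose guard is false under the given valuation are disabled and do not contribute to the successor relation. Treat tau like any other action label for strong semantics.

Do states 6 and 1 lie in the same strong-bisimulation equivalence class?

Answer: BISIMILAR

Analysis:
Refine partition for ~:
  π0 = {{0,1,2,3,4,5,6,7}}
  π1 = {{0},{1,6},{2},{3},{4},{5},{7}}
Fixed point at round 2; 7 class(es).
class of 6: {1,6}; class of 1: {1,6}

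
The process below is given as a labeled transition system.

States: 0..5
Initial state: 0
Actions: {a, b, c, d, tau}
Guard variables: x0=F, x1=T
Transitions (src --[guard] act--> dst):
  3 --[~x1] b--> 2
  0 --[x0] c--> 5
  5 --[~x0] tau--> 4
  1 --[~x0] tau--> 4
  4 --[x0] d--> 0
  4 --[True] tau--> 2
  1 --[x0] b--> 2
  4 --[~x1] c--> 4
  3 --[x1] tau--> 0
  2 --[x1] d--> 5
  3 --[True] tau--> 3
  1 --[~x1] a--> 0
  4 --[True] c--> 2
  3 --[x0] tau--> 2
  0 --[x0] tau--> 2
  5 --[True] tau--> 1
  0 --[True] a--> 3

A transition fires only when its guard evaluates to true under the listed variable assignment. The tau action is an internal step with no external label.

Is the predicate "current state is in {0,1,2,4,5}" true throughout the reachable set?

Safe = {0,1,2,4,5}
Reachable = {0,3}
  0: ✓
  3: VIOLATES
witness against invariant: a → 3

Answer: INVARIANT VIOLATED at state 3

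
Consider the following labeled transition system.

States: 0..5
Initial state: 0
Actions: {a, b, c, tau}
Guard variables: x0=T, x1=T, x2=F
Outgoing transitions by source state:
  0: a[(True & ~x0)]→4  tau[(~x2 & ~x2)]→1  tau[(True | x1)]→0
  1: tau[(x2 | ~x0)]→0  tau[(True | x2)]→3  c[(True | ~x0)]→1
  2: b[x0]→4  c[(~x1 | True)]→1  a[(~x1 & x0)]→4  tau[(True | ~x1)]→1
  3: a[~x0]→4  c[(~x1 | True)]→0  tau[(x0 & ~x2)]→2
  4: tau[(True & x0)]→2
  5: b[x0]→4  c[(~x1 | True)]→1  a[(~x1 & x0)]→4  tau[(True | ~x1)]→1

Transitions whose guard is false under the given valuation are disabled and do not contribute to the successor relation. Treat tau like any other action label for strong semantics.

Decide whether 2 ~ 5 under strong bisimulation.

Refine partition for ~:
  round 0: {{0,1,2,3,4,5}}
  round 1: {{0,4},{1,3},{2,5}}
  round 2: {{0},{1},{2,5},{3},{4}}
stable after 3 split(s): 5 block(s)
class of 2: {2,5}; class of 5: {2,5}

Answer: BISIMILAR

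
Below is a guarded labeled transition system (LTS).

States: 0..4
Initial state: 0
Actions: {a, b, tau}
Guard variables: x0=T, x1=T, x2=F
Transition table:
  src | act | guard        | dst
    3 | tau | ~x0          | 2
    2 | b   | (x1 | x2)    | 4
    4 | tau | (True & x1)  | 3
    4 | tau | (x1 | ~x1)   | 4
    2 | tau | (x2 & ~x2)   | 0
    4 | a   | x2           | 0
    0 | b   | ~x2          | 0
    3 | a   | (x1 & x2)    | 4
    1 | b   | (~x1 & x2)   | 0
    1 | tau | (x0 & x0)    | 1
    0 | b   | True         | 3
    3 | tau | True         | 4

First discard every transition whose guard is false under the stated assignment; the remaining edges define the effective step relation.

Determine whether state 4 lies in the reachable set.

Answer: REACHABLE

Trace:
7 transition(s) survive guard evaluation.
L0 = {0}
L1 = {3}  cumulative {0,3}
L2 = {4}  cumulative {0,3,4}
Reachable = {0,3,4}
witness 4: b·tau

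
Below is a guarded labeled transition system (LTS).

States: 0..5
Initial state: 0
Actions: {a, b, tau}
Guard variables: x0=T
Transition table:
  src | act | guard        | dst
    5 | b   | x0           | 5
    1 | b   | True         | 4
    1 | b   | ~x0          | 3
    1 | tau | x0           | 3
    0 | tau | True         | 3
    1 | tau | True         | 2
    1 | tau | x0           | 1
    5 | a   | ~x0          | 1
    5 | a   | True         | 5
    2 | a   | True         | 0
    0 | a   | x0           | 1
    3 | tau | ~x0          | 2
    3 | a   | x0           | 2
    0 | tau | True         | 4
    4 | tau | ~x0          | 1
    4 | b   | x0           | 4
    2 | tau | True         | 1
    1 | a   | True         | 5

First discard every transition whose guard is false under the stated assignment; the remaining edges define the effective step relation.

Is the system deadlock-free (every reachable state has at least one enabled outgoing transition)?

Answer: DEADLOCK-FREE

Trace:
Reachable = {0,1,2,3,4,5}
  0: a→1  tau→3  tau→4  [3 exit(s)]
  1: a→5  b→4  tau→1  tau→2  tau→3  [5 exit(s)]
  2: a→0  tau→1  [2 exit(s)]
  3: a→2  [1 exit(s)]
  4: b→4  [1 exit(s)]
  5: a→5  b→5  [2 exit(s)]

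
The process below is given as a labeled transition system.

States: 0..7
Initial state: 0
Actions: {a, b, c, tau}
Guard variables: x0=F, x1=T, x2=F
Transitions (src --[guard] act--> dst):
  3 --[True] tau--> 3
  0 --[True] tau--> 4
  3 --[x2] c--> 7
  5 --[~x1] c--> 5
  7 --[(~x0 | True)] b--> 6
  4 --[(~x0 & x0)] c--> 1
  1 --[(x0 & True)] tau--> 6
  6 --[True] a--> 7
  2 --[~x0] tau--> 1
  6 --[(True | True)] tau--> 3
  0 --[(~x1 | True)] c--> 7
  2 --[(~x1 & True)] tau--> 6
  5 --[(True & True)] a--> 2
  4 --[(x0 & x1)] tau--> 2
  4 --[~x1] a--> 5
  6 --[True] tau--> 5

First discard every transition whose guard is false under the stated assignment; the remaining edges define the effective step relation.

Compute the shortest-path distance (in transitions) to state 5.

Answer: 3

Working:
BFS to 5:
  depth 0: {0}
  depth 1: {4,7}
  depth 2: {6}
  depth 3: {3,5}
5 enters at depth 3; path c·b·tau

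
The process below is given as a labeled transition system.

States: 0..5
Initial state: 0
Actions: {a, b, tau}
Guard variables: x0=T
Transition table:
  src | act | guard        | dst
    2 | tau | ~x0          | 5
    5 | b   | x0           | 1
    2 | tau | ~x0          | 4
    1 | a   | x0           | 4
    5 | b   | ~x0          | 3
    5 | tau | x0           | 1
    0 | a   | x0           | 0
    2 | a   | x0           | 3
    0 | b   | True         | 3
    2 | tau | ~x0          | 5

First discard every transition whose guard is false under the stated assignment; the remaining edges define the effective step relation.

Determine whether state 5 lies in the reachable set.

Answer: UNREACHABLE

Working:
After dropping false guards: 6 live edges.
L0 = {0}
L1 = {3}  total {0,3}
Reachable = {0,3}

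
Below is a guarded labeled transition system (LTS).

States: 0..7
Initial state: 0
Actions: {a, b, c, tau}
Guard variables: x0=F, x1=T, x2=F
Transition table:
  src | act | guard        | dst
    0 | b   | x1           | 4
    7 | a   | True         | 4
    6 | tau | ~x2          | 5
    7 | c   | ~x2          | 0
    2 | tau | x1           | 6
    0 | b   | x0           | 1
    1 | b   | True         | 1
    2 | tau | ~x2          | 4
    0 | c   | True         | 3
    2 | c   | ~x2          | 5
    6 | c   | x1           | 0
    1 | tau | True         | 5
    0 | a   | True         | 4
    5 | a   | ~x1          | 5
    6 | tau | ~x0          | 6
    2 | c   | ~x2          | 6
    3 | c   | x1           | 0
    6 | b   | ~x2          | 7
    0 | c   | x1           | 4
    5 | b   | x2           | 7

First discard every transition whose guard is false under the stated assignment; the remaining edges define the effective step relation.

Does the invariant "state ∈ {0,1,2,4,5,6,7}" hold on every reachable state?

Answer: INVARIANT VIOLATED at state 3

Analysis:
Inv-set: {0,1,2,4,5,6,7}
Reachable = {0,3,4}
  0: ✓
  3: outside
  4: ✓
reach 3 via c — violates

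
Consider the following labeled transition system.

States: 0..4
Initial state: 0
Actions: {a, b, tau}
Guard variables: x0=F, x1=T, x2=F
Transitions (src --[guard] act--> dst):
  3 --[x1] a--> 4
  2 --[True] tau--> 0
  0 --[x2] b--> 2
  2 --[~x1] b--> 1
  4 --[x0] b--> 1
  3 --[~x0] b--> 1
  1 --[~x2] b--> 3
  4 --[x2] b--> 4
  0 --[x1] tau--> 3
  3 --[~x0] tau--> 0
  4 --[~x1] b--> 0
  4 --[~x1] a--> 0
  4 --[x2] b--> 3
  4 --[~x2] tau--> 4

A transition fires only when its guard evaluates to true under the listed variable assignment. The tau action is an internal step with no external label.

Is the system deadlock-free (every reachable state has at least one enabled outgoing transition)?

Answer: DEADLOCK-FREE

Working:
R = {0,1,3,4}
  0: tau→3  [deg 1]
  1: b→3  [deg 1]
  3: a→4  b→1  tau→0  [deg 3]
  4: tau→4  [deg 1]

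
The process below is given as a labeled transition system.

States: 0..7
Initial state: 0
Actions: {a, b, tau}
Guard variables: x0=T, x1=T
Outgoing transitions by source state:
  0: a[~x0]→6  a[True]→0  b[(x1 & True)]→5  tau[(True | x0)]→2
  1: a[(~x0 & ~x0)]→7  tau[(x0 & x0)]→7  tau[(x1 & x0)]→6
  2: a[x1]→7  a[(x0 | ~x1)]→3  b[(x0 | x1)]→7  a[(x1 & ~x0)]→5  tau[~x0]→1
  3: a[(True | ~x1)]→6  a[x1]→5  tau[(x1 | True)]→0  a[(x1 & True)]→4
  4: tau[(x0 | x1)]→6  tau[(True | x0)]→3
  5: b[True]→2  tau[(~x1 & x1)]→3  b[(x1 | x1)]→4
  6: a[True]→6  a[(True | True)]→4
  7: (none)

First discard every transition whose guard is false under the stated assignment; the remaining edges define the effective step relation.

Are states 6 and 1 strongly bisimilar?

Bisimulation quotient by refinement:
  round 0: {{0,1,2,3,4,5,6,7}}
  round 1: {{0},{1,4},{2},{3},{5},{6},{7}}
  round 2: {{0},{1},{2},{3},{4},{5},{6},{7}}
Fixed point at round 3; 8 class(es).
class of 6: {6}; class of 1: {1}

Answer: NOT BISIMILAR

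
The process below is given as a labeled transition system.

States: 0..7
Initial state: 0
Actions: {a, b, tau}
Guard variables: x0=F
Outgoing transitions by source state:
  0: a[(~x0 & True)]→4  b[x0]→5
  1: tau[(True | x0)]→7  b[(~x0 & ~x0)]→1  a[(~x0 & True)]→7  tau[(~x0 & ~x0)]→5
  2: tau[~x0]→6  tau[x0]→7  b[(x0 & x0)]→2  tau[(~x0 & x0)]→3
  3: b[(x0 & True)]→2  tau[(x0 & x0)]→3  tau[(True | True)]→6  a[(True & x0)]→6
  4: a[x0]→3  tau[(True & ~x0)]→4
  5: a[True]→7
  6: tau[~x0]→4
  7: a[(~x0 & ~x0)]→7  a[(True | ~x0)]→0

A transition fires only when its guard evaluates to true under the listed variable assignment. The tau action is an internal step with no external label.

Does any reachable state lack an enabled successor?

R = {0,4}
  0: a→4  [1 exit(s)]
  4: tau→4  [1 exit(s)]

Answer: DEADLOCK-FREE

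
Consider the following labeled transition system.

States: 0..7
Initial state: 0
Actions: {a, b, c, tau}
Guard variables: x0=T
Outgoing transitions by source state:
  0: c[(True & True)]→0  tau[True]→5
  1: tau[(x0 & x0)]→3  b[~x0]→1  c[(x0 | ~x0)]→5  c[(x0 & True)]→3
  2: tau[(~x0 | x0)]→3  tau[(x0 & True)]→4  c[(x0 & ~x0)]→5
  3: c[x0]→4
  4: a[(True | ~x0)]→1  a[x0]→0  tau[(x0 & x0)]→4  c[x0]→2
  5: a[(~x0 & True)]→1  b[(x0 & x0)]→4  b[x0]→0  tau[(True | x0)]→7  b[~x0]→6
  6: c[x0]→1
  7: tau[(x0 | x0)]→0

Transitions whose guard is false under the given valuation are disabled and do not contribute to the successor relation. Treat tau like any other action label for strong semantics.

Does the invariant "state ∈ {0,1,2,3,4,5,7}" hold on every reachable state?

Allowed set {0,1,2,3,4,5,7}
R = {0,1,2,3,4,5,7}
  0: safe
  1: safe
  2: safe
  3: safe
  4: safe
  5: safe
  7: safe

Answer: INVARIANT HOLDS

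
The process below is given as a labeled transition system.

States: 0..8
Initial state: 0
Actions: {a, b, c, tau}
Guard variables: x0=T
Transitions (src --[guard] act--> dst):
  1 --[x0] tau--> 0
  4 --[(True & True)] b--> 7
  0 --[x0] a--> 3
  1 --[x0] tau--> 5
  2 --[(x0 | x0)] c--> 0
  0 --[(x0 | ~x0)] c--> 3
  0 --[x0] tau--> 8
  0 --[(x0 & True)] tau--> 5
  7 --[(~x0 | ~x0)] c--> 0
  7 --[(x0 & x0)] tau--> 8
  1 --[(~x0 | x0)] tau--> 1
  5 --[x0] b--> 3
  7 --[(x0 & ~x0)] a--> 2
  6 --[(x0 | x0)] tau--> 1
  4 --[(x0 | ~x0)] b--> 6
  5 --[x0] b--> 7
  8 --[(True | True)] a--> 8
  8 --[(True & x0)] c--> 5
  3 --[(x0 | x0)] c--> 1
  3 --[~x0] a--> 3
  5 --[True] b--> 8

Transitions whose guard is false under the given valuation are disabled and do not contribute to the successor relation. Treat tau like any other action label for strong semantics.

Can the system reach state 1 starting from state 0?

18 transition(s) survive guard evaluation.
depth 0: {0}
depth 1: {3,5,8}  total {0,3,5,8}
depth 2: {1,7}  total {0,1,3,5,7,8}
Reachable = {0,1,3,5,7,8}
trace reaching 1: a·c

Answer: REACHABLE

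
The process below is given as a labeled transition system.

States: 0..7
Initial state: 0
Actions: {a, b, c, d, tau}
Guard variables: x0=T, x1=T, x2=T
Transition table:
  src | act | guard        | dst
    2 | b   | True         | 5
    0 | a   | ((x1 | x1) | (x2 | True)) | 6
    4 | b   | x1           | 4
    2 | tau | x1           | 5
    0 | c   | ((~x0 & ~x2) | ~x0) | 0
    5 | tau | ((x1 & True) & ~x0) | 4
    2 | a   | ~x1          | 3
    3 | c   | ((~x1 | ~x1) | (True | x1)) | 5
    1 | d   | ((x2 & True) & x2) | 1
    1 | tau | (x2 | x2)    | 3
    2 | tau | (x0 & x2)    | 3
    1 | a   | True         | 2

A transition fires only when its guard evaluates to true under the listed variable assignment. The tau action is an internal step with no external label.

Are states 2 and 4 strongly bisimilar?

Compute ~ classes (split until stable):
  π0 = {{0,1,2,3,4,5,6,7}}
  π1 = {{0},{1},{2},{3},{4},{5,6,7}}
Fixed point at round 2; 6 class(es).
2∈{2}, 4∈{4}

Answer: NOT BISIMILAR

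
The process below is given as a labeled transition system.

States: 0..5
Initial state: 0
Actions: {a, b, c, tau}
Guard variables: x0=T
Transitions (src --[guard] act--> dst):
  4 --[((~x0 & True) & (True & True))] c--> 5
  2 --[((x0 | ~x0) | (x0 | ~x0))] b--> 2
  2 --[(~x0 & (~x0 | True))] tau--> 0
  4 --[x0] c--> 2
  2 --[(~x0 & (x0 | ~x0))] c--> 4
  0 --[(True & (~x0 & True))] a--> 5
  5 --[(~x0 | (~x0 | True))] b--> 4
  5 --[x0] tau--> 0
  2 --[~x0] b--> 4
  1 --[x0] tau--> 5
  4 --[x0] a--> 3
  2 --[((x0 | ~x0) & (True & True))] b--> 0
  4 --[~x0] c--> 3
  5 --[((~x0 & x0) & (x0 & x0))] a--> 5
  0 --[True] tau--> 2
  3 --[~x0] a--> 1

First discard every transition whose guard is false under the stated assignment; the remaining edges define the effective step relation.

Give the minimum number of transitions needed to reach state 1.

Answer: UNREACHABLE

Working:
Breadth-first toward 1:
  L0 = {0}
  L1 = {2}
1 never appears.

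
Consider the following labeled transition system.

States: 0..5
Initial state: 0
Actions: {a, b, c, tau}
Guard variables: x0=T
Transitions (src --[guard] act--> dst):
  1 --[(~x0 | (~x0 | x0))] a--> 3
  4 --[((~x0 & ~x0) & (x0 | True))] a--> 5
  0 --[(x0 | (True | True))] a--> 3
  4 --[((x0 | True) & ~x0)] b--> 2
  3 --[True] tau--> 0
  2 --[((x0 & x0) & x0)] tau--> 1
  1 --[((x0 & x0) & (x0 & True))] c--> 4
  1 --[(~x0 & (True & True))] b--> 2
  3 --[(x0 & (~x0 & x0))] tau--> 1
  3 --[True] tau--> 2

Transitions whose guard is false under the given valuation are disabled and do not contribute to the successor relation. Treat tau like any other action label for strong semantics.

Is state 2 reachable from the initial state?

6 transition(s) survive guard evaluation.
L0 = {0}
L1 = {3}  cumulative {0,3}
L2 = {2}  cumulative {0,2,3}
L3 = {1}  cumulative {0,1,2,3}
L4 = {4}  cumulative {0,1,2,3,4}
Reachable = {0,1,2,3,4}
Path to 2: a·tau

Answer: REACHABLE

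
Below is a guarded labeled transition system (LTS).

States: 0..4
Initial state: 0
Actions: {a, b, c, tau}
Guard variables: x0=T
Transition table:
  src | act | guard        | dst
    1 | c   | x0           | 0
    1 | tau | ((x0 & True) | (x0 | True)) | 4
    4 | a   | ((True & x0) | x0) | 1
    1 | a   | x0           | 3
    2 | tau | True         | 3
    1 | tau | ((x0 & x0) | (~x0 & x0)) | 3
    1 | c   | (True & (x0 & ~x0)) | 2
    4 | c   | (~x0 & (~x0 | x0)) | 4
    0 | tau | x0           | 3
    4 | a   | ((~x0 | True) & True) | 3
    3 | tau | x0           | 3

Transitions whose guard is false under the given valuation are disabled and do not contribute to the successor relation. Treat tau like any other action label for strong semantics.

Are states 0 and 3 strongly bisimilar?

Compute ~ classes (split until stable):
  round 0: {{0,1,2,3,4}}
  round 1: {{0,2,3},{1},{4}}
Fixed point at round 2; 3 class(es).
class of 0: {0,2,3}; class of 3: {0,2,3}

Answer: BISIMILAR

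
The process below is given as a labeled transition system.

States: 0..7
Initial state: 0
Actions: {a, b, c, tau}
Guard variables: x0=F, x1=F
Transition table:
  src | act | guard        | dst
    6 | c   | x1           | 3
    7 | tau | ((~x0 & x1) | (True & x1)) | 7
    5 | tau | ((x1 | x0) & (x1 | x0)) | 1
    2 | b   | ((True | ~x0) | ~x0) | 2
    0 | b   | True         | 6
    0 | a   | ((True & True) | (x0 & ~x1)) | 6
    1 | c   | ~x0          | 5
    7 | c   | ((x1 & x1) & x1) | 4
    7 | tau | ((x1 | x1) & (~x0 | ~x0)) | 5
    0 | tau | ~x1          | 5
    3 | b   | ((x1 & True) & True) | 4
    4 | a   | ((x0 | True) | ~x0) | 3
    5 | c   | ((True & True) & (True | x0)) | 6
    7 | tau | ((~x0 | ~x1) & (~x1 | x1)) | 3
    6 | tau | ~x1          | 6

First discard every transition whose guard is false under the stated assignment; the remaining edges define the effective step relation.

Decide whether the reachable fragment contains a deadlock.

Answer: DEADLOCK-FREE

Working:
Reach set: {0,5,6}
  0: a→6  b→6  tau→5  [deg 3]
  5: c→6  [deg 1]
  6: tau→6  [deg 1]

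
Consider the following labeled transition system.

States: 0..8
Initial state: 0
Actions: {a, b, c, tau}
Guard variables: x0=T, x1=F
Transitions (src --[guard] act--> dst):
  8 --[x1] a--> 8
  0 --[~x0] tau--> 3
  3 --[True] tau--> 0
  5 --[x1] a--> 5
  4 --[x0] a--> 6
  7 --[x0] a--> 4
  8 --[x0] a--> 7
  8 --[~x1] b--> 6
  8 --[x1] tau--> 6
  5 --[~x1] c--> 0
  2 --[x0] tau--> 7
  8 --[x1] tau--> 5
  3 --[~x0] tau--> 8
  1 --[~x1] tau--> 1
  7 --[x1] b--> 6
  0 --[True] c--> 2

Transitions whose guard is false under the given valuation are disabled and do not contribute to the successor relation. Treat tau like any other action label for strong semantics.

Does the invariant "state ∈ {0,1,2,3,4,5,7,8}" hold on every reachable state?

Inv-set: {0,1,2,3,4,5,7,8}
Reach set: {0,2,4,6,7}
  0: ✓
  2: ✓
  4: ✓
  6: ✗ unsafe
  7: ✓
reach 6 via c·tau·a·a — violates

Answer: INVARIANT VIOLATED at state 6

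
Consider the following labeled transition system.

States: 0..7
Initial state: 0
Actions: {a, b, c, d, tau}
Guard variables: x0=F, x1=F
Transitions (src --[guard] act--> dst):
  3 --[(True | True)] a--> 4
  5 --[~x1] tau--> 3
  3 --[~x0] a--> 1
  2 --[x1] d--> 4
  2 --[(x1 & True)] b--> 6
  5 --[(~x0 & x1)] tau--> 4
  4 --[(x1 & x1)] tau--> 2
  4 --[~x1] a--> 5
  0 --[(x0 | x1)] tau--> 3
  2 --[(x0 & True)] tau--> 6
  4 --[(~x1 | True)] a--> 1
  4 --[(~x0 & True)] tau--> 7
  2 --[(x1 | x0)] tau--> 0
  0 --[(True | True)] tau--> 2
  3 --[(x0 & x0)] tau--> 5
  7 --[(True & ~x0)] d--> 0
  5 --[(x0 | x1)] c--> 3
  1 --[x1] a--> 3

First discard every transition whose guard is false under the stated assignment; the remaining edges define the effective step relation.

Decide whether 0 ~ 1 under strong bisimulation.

Refine partition for ~:
  round 0: {{0,1,2,3,4,5,6,7}}
  round 1: {{0,5},{1,2,6},{3},{4},{7}}
  round 2: {{0},{1,2,6},{3},{4},{5},{7}}
6 equivalence class(es) (converged in 3)
[0]={0}  [1]={1,2,6}

Answer: NOT BISIMILAR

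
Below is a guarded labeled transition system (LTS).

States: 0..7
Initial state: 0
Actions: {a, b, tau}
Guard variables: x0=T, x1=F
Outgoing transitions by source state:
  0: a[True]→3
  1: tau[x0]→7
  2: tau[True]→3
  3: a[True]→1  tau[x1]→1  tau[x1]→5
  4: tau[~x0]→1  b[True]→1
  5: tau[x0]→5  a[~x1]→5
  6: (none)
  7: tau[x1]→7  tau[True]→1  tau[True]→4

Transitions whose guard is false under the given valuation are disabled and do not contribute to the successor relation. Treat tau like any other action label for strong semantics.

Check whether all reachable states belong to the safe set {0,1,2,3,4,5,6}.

Answer: INVARIANT VIOLATED at state 7

Working:
Safe = {0,1,2,3,4,5,6}
R = {0,1,3,4,7}
  0: ok
  1: ok
  3: ok
  4: ok
  7: ✗ unsafe
witness against invariant: a·a·tau → 7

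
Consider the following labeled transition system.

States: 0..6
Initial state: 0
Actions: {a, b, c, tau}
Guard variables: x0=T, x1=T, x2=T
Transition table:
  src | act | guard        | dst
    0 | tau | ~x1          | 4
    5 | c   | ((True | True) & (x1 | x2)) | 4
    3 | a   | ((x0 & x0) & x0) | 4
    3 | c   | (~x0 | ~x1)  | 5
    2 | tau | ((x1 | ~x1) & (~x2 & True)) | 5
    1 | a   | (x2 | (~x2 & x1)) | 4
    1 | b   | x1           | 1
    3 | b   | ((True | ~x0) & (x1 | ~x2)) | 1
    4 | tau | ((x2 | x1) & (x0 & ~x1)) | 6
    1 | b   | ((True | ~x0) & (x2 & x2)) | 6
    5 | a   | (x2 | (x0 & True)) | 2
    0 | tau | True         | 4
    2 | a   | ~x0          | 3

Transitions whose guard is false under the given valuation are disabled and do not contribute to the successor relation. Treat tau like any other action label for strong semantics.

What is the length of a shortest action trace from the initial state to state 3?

Layered search for 3:
  L0 = {0}
  L1 = {4}
3 never appears.

Answer: UNREACHABLE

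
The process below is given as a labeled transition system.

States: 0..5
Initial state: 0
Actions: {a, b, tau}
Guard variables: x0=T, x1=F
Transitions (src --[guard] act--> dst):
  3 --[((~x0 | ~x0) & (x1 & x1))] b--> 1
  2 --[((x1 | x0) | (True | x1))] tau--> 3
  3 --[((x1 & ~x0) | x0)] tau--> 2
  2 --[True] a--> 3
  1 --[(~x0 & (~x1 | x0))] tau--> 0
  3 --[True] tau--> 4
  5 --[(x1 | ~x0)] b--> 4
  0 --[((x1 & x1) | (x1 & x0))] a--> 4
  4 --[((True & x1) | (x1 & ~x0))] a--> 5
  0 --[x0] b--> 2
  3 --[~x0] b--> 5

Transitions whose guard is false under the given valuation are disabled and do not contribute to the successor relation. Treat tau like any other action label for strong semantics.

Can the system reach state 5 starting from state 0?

Answer: UNREACHABLE

Analysis:
After dropping false guards: 5 live edges.
L0 = {0}
L1 = {2}  cumulative {0,2}
L2 = {3}  cumulative {0,2,3}
L3 = {4}  cumulative {0,2,3,4}
Reachable = {0,2,3,4}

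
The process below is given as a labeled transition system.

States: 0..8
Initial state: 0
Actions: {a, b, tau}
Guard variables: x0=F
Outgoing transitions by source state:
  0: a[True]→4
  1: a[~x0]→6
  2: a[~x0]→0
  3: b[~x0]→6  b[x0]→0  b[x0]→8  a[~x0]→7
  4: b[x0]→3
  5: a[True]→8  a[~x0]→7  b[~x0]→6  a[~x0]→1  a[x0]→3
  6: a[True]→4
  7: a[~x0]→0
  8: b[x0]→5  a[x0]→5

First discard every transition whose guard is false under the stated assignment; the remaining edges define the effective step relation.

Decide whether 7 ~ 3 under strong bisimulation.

Answer: NOT BISIMILAR

Trace:
Compute ~ classes (split until stable):
  P[0] = {{0,1,2,3,4,5,6,7,8}}
  P[1] = {{0,1,2,6,7},{3,5},{4,8}}
  P[2] = {{0,6},{1,2,7},{3},{4,8},{5}}
5 equivalence class(es) (converged in 3)
7∈{1,2,7}, 3∈{3}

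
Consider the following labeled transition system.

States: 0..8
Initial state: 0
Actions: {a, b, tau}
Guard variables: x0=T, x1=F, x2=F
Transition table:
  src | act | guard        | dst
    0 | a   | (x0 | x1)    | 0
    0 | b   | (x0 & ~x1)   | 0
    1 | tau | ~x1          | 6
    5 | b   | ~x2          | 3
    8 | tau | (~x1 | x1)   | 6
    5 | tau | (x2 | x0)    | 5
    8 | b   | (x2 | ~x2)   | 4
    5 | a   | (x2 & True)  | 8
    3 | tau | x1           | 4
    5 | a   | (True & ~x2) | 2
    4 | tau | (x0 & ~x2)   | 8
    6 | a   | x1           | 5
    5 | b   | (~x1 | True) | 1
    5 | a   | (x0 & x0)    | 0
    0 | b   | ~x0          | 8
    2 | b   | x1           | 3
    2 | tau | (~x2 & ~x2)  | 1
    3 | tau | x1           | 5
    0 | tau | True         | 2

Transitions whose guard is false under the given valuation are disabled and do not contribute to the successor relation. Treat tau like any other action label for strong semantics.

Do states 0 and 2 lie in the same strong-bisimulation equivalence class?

Answer: NOT BISIMILAR

Working:
Refine partition for ~:
  round 0: {{0,1,2,3,4,5,6,7,8}}
  round 1: {{0,5},{1,2,4},{3,6,7},{8}}
  round 2: {{0},{1},{2},{3,6,7},{4},{5},{8}}
7 equivalence class(es) (converged in 3)
class of 0: {0}; class of 2: {2}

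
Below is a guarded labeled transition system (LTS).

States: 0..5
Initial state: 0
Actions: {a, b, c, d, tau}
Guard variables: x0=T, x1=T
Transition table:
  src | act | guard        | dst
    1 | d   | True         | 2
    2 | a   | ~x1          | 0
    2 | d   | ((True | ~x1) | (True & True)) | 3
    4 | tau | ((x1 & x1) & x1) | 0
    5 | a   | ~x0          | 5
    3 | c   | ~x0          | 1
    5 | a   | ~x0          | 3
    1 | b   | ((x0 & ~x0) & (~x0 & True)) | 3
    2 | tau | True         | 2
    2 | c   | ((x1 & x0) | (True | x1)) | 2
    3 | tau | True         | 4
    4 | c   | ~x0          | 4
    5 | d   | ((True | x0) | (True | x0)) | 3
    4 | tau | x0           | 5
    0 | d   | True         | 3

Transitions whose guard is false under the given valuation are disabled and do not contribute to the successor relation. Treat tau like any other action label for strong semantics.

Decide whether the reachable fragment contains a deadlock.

R = {0,3,4,5}
  0: d→3  [1 out]
  3: tau→4  [1 out]
  4: tau→0  tau→5  [2 out]
  5: d→3  [1 out]

Answer: DEADLOCK-FREE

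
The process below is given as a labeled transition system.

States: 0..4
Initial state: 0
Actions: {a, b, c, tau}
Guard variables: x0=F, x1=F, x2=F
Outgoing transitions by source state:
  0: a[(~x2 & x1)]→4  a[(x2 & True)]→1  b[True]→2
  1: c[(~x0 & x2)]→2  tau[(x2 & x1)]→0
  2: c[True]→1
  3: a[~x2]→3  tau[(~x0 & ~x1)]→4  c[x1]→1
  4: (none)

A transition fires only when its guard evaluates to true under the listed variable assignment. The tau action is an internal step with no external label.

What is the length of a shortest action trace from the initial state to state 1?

Answer: 2

Working:
Breadth-first toward 1:
  Layer 0: {0}
  Layer 1: {2}
  Layer 2: {1}
1 enters at depth 2; path b·c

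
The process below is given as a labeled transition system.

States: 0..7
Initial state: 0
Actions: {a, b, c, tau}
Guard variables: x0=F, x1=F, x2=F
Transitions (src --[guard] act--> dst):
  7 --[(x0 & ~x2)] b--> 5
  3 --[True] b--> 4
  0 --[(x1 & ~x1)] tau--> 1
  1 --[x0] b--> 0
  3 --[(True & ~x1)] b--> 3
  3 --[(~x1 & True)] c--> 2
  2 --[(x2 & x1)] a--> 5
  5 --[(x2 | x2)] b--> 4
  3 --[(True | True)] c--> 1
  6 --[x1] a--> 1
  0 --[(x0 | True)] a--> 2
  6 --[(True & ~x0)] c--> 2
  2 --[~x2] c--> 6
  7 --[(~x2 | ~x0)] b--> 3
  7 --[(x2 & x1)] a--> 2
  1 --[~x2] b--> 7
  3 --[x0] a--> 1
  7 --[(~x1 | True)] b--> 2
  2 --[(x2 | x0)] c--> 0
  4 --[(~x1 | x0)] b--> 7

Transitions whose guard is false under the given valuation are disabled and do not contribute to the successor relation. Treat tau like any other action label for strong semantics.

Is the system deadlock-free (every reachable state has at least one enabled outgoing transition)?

Reachable = {0,2,6}
  0: a→2  [1 out]
  2: c→6  [1 out]
  6: c→2  [1 out]

Answer: DEADLOCK-FREE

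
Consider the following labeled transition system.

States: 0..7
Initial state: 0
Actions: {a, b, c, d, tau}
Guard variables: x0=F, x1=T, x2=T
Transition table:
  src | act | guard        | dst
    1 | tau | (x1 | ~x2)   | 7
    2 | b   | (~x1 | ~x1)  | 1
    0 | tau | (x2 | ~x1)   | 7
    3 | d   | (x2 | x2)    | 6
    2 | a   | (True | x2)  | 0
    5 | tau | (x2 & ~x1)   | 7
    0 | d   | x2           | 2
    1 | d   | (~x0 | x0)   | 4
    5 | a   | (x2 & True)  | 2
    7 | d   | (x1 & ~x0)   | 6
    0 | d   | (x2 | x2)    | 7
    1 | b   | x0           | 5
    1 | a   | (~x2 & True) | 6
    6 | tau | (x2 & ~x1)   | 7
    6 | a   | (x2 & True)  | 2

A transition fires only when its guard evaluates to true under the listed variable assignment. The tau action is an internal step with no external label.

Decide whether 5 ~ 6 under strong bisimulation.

Bisimulation quotient by refinement:
  π0 = {{0,1,2,3,4,5,6,7}}
  π1 = {{0,1},{2,5,6},{3,7},{4}}
  π2 = {{0},{1},{2},{3,7},{4},{5,6}}
6 equivalence class(es) (converged in 3)
class of 5: {5,6}; class of 6: {5,6}

Answer: BISIMILAR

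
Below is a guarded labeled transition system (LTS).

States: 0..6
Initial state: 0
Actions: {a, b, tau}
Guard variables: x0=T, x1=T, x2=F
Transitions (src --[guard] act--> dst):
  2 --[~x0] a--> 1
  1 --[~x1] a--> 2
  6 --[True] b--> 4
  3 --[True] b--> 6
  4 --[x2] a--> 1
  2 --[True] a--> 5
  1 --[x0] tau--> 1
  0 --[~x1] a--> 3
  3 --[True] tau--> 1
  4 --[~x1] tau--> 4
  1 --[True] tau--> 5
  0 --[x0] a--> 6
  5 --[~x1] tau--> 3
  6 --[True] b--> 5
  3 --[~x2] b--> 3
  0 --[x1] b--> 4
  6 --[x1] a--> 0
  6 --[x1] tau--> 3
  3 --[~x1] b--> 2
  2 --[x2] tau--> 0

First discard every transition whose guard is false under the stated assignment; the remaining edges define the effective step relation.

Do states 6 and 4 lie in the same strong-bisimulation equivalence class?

Bisimulation quotient by refinement:
  round 0: {{0,1,2,3,4,5,6}}
  round 1: {{0},{1},{2},{3},{4,5},{6}}
6 equivalence class(es) (converged in 2)
6∈{6}, 4∈{4,5}

Answer: NOT BISIMILAR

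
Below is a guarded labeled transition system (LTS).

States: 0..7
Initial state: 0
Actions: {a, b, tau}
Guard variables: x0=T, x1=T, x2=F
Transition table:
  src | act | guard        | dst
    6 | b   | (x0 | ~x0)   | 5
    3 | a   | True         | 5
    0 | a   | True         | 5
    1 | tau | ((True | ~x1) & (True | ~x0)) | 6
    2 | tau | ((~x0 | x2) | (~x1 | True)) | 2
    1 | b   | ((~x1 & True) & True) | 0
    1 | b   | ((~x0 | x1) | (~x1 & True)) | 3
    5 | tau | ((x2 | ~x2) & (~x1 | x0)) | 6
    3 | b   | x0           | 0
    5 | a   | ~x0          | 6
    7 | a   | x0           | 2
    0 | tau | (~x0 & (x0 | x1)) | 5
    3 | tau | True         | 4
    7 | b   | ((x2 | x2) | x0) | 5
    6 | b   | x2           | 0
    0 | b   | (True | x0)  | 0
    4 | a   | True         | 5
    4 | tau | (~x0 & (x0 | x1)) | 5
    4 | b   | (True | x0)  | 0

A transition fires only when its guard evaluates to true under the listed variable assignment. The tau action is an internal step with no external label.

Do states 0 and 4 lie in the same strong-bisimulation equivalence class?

Answer: BISIMILAR

Analysis:
Bisimulation quotient by refinement:
  π0 = {{0,1,2,3,4,5,6,7}}
  π1 = {{0,4,7},{1},{2,5},{3},{6}}
  π2 = {{0,4},{1},{2},{3},{5},{6},{7}}
stable after 3 split(s): 7 block(s)
0∈{0,4}, 4∈{0,4}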